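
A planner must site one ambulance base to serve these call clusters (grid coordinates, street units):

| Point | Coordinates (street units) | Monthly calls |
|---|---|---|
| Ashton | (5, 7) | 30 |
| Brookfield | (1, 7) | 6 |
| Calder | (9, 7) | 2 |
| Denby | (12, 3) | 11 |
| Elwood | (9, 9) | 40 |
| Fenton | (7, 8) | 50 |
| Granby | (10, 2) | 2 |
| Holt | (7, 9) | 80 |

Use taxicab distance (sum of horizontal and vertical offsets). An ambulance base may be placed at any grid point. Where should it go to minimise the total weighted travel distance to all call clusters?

(7, 9)

Manhattan distance separates: Σwᵢ(|x−xᵢ|+|y−yᵢ|) = Σwᵢ|x−xᵢ| + Σwᵢ|y−yᵢ|, so x and y are optimised independently as 1-D weighted medians.
Total weight W = 221; half = 110.5.
x-coordinate, sorted with cumulative weight:
  x=1 (Brookfield, w=6) cum 6
  x=5 (Ashton, w=30) cum 36
  x=7 (Fenton, w=50) cum 86
  x=7 (Holt, w=80) cum 166  ← median
  x=9 (Calder, w=2) cum 168
  x=9 (Elwood, w=40) cum 208
  x=10 (Granby, w=2) cum 210
  x=12 (Denby, w=11) cum 221
⇒ x* = 7
y-coordinate, sorted with cumulative weight:
  y=2 (Granby, w=2) cum 2
  y=3 (Denby, w=11) cum 13
  y=7 (Ashton, w=30) cum 43
  y=7 (Brookfield, w=6) cum 49
  y=7 (Calder, w=2) cum 51
  y=8 (Fenton, w=50) cum 101
  y=9 (Elwood, w=40) cum 141  ← median
  y=9 (Holt, w=80) cum 221
⇒ y* = 9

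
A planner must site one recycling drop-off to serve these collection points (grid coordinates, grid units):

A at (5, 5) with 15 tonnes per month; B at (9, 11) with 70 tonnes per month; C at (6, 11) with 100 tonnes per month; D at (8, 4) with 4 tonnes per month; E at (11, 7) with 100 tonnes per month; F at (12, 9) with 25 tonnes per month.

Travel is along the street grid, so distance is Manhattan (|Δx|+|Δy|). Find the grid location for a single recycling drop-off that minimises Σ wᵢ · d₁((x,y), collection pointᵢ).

Manhattan distance separates: Σwᵢ(|x−xᵢ|+|y−yᵢ|) = Σwᵢ|x−xᵢ| + Σwᵢ|y−yᵢ|, so x and y are optimised independently as 1-D weighted medians.
Total weight W = 314; half = 157.
x-coordinate, sorted with cumulative weight:
  x=5 (A, w=15) cum 15
  x=6 (C, w=100) cum 115
  x=8 (D, w=4) cum 119
  x=9 (B, w=70) cum 189  ← median
  x=11 (E, w=100) cum 289
  x=12 (F, w=25) cum 314
⇒ x* = 9
y-coordinate, sorted with cumulative weight:
  y=4 (D, w=4) cum 4
  y=5 (A, w=15) cum 19
  y=7 (E, w=100) cum 119
  y=9 (F, w=25) cum 144
  y=11 (B, w=70) cum 214  ← median
  y=11 (C, w=100) cum 314
⇒ y* = 11

(9, 11)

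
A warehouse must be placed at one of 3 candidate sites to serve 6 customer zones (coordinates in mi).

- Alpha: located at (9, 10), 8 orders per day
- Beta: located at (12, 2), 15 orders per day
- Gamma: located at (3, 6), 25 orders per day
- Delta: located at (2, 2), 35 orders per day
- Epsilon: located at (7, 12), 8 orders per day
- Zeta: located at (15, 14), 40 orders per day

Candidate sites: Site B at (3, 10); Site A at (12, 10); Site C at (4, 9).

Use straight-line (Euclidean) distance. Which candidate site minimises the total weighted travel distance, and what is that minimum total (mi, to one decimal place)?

Site C, total 1051.4 mi

Total weighted distance at each candidate:
  Site B (3, 10): total = 1152.5
  Site A (12, 10): total = 1081.5
  Site C (4, 9): total = 1051.4
Minimum is at Site C with total 1051.4 mi.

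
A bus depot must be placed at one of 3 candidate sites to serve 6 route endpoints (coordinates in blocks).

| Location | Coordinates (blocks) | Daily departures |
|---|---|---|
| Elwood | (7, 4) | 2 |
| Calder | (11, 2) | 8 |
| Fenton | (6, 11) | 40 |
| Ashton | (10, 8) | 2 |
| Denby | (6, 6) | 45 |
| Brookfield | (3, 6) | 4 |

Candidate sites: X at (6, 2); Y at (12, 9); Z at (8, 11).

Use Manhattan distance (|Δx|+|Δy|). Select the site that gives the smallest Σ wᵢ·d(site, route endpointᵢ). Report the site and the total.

Z, total 557 blocks

Total weighted distance at each candidate:
  X (6, 2): total = 634
  Y (12, 9): total = 863
  Z (8, 11): total = 557
Minimum is at Z with total 557 blocks.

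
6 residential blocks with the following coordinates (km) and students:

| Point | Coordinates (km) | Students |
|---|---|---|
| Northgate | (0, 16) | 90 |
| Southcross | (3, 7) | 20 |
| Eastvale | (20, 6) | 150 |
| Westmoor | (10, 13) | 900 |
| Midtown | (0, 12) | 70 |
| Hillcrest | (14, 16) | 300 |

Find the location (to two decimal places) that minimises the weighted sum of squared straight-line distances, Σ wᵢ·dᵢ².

(10.63, 12.95)

The minimiser of Σwᵢ‖p−pᵢ‖² is the weighted centroid p* = (Σwᵢpᵢ)/(Σwᵢ).
Σwᵢ = 1530.
Σwᵢxᵢ = 90·0 + 20·3 + 150·20 + 900·10 + 70·0 + 300·14 = 16260.
Σwᵢyᵢ = 90·16 + 20·7 + 150·6 + 900·13 + 70·12 + 300·16 = 19820.
x* = 16260/1530 = 10.63, y* = 19820/1530 = 12.95.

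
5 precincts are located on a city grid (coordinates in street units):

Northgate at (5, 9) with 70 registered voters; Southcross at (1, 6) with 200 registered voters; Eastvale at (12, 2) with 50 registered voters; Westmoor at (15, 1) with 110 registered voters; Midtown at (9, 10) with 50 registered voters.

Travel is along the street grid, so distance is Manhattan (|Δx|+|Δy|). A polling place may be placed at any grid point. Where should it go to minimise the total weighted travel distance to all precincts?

Manhattan distance separates: Σwᵢ(|x−xᵢ|+|y−yᵢ|) = Σwᵢ|x−xᵢ| + Σwᵢ|y−yᵢ|, so x and y are optimised independently as 1-D weighted medians.
Total weight W = 480; half = 240.
x-coordinate, sorted with cumulative weight:
  x=1 (Southcross, w=200) cum 200
  x=5 (Northgate, w=70) cum 270  ← median
  x=9 (Midtown, w=50) cum 320
  x=12 (Eastvale, w=50) cum 370
  x=15 (Westmoor, w=110) cum 480
⇒ x* = 5
y-coordinate, sorted with cumulative weight:
  y=1 (Westmoor, w=110) cum 110
  y=2 (Eastvale, w=50) cum 160
  y=6 (Southcross, w=200) cum 360  ← median
  y=9 (Northgate, w=70) cum 430
  y=10 (Midtown, w=50) cum 480
⇒ y* = 6

(5, 6)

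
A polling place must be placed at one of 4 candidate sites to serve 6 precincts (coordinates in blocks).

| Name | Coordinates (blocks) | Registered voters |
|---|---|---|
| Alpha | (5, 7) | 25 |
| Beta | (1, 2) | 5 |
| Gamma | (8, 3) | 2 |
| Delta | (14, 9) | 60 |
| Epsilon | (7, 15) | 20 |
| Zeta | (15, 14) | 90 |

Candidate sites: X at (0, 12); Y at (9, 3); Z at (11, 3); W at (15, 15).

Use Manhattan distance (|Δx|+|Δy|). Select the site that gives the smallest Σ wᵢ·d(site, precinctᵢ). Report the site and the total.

W, total 1293 blocks

Total weighted distance at each candidate:
  X (0, 12): total = 3089
  Y (9, 3): total = 2717
  Z (11, 3): total = 2521
  W (15, 15): total = 1293
Minimum is at W with total 1293 blocks.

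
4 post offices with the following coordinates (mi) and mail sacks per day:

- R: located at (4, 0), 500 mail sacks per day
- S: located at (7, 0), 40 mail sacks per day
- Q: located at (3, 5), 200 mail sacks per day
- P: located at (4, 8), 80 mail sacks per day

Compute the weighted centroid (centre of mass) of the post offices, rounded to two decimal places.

The minimiser of Σwᵢ‖p−pᵢ‖² is the weighted centroid p* = (Σwᵢpᵢ)/(Σwᵢ).
Σwᵢ = 820.
Σwᵢxᵢ = 500·4 + 40·7 + 200·3 + 80·4 = 3200.
Σwᵢyᵢ = 500·0 + 40·0 + 200·5 + 80·8 = 1640.
x* = 3200/820 = 3.90, y* = 1640/820 = 2.00.

(3.90, 2.00)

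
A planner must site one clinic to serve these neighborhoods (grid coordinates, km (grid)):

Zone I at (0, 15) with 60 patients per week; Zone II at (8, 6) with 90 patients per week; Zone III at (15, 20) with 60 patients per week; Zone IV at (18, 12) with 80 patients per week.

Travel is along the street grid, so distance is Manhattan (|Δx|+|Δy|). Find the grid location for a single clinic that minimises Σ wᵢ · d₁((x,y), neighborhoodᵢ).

Manhattan distance separates: Σwᵢ(|x−xᵢ|+|y−yᵢ|) = Σwᵢ|x−xᵢ| + Σwᵢ|y−yᵢ|, so x and y are optimised independently as 1-D weighted medians.
Total weight W = 290; half = 145.
x-coordinate, sorted with cumulative weight:
  x=0 (Zone I, w=60) cum 60
  x=8 (Zone II, w=90) cum 150  ← median
  x=15 (Zone III, w=60) cum 210
  x=18 (Zone IV, w=80) cum 290
⇒ x* = 8
y-coordinate, sorted with cumulative weight:
  y=6 (Zone II, w=90) cum 90
  y=12 (Zone IV, w=80) cum 170  ← median
  y=15 (Zone I, w=60) cum 230
  y=20 (Zone III, w=60) cum 290
⇒ y* = 12

(8, 12)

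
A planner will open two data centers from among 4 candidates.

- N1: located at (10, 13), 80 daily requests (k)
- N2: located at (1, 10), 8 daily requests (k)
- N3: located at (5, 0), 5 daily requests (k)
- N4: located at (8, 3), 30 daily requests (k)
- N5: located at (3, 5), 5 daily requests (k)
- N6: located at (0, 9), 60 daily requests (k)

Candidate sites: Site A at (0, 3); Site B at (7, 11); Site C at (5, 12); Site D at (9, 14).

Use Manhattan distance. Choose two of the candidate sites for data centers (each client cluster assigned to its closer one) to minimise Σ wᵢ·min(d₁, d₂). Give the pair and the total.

Evaluate every pair (each demand assigned to the nearer of the two):
  {Site A, Site D}: total = 889
  {Site A, Site B}: total = 1121
  {Site B, Site D}: total = 1141
  {Site C, Site D}: total = 1153
  {Site A, Site C}: total = 1193
  {Site B, Site C}: total = 1303
Best pair: {Site A, Site D} with total 889.

{Site A, Site D}, total 889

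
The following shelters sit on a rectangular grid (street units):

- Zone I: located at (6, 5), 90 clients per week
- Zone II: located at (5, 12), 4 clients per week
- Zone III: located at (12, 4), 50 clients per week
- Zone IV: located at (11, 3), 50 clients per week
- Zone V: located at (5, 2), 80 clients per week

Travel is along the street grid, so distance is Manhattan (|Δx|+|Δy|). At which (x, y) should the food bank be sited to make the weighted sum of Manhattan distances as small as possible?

Manhattan distance separates: Σwᵢ(|x−xᵢ|+|y−yᵢ|) = Σwᵢ|x−xᵢ| + Σwᵢ|y−yᵢ|, so x and y are optimised independently as 1-D weighted medians.
Total weight W = 274; half = 137.
x-coordinate, sorted with cumulative weight:
  x=5 (Zone II, w=4) cum 4
  x=5 (Zone V, w=80) cum 84
  x=6 (Zone I, w=90) cum 174  ← median
  x=11 (Zone IV, w=50) cum 224
  x=12 (Zone III, w=50) cum 274
⇒ x* = 6
y-coordinate, sorted with cumulative weight:
  y=2 (Zone V, w=80) cum 80
  y=3 (Zone IV, w=50) cum 130
  y=4 (Zone III, w=50) cum 180  ← median
  y=5 (Zone I, w=90) cum 270
  y=12 (Zone II, w=4) cum 274
⇒ y* = 4

(6, 4)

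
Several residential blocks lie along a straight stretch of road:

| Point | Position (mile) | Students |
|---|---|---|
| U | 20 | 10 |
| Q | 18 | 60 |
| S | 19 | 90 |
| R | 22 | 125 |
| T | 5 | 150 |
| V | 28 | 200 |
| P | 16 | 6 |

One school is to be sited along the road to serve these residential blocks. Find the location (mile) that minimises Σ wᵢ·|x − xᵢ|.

For a sum of weighted absolute distances on a line, the optimum is the weighted median (not the mean). Total weight W = 641; half-weight = 320.5.
Sort by position and accumulate weight:
  mile 5 (T, w=150) → cum 150
  mile 16 (P, w=6) → cum 156
  mile 18 (Q, w=60) → cum 216
  mile 19 (S, w=90) → cum 306
  mile 20 (U, w=10) → cum 316
  mile 22 (R, w=125) → cum 441  ≥ 320.5 → median here
  mile 28 (V, w=200) → cum 641
Optimal location: mile 22.

x = 22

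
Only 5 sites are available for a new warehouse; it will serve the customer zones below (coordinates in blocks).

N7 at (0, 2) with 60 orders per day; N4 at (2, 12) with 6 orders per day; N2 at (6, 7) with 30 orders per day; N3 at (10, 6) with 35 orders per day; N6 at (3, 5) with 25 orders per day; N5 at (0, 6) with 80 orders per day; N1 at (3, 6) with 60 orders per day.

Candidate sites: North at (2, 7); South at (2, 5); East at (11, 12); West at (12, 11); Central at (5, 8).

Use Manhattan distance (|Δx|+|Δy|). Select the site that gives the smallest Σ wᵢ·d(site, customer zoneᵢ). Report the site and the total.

Total weighted distance at each candidate:
  North (2, 7): total = 1320
  South (2, 5): total = 1222
  East (11, 12): total = 4434
  West (12, 11): total = 4446
  Central (5, 8): total = 1932
Minimum is at South with total 1222 blocks.

South, total 1222 blocks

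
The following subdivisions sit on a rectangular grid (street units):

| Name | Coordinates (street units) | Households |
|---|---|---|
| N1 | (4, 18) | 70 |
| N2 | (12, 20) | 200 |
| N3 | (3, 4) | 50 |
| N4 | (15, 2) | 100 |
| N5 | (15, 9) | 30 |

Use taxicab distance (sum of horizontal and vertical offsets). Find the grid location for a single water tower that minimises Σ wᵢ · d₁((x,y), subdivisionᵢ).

Manhattan distance separates: Σwᵢ(|x−xᵢ|+|y−yᵢ|) = Σwᵢ|x−xᵢ| + Σwᵢ|y−yᵢ|, so x and y are optimised independently as 1-D weighted medians.
Total weight W = 450; half = 225.
x-coordinate, sorted with cumulative weight:
  x=3 (N3, w=50) cum 50
  x=4 (N1, w=70) cum 120
  x=12 (N2, w=200) cum 320  ← median
  x=15 (N4, w=100) cum 420
  x=15 (N5, w=30) cum 450
⇒ x* = 12
y-coordinate, sorted with cumulative weight:
  y=2 (N4, w=100) cum 100
  y=4 (N3, w=50) cum 150
  y=9 (N5, w=30) cum 180
  y=18 (N1, w=70) cum 250  ← median
  y=20 (N2, w=200) cum 450
⇒ y* = 18

(12, 18)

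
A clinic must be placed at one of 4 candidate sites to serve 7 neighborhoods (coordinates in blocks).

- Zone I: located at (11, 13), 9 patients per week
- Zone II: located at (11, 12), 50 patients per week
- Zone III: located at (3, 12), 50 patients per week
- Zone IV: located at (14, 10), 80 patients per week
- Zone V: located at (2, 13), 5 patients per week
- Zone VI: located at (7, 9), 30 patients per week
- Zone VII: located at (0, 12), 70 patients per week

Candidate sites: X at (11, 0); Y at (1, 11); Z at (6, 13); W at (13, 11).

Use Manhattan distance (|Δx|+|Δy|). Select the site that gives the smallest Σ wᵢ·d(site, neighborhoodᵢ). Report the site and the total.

Z, total 2085 blocks

Total weighted distance at each candidate:
  X (11, 0): total = 4867
  Y (1, 11): total = 2323
  Z (6, 13): total = 2085
  W (13, 11): total = 2181
Minimum is at Z with total 2085 blocks.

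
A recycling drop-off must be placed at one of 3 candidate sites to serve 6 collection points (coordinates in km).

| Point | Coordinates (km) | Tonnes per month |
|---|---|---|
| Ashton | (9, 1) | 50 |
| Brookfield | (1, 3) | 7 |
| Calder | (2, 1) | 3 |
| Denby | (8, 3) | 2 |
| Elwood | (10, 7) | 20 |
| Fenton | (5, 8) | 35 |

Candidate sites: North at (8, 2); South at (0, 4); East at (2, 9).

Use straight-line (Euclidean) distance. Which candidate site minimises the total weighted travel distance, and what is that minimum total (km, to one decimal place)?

North, total 482.9 km

Total weighted distance at each candidate:
  North (8, 2): total = 482.9
  South (0, 4): total = 944.1
  East (2, 9): total = 890.7
Minimum is at North with total 482.9 km.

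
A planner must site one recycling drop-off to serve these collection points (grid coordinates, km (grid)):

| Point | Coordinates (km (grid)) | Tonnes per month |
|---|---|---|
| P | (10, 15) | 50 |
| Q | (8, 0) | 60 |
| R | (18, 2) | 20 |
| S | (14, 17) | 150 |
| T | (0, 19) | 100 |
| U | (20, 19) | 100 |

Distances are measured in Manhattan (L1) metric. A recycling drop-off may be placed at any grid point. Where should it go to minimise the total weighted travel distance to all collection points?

Manhattan distance separates: Σwᵢ(|x−xᵢ|+|y−yᵢ|) = Σwᵢ|x−xᵢ| + Σwᵢ|y−yᵢ|, so x and y are optimised independently as 1-D weighted medians.
Total weight W = 480; half = 240.
x-coordinate, sorted with cumulative weight:
  x=0 (T, w=100) cum 100
  x=8 (Q, w=60) cum 160
  x=10 (P, w=50) cum 210
  x=14 (S, w=150) cum 360  ← median
  x=18 (R, w=20) cum 380
  x=20 (U, w=100) cum 480
⇒ x* = 14
y-coordinate, sorted with cumulative weight:
  y=0 (Q, w=60) cum 60
  y=2 (R, w=20) cum 80
  y=15 (P, w=50) cum 130
  y=17 (S, w=150) cum 280  ← median
  y=19 (T, w=100) cum 380
  y=19 (U, w=100) cum 480
⇒ y* = 17

(14, 17)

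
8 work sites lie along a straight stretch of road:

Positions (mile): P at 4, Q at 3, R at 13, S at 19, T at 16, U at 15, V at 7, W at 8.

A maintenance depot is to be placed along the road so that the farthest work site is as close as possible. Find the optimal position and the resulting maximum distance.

location 11, max distance 8

The 1-center on a line is the midpoint of the two extreme points: leftmost at 3, rightmost at 19.
Optimal location = (3 + 19)/2 = 11; maximum distance = (19 − 3)/2 = 8.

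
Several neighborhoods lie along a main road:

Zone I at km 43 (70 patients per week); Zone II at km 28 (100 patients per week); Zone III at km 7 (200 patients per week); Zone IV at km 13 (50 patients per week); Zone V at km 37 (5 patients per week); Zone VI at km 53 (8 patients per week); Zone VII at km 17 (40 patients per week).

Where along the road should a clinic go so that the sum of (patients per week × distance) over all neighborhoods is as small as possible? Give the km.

For a sum of weighted absolute distances on a line, the optimum is the weighted median (not the mean). Total weight W = 473; half-weight = 236.5.
Sort by position and accumulate weight:
  km 7 (Zone III, w=200) → cum 200
  km 13 (Zone IV, w=50) → cum 250  ≥ 236.5 → median here
  km 17 (Zone VII, w=40) → cum 290
  km 28 (Zone II, w=100) → cum 390
  km 37 (Zone V, w=5) → cum 395
  km 43 (Zone I, w=70) → cum 465
  km 53 (Zone VI, w=8) → cum 473
Optimal location: km 13.

x = 13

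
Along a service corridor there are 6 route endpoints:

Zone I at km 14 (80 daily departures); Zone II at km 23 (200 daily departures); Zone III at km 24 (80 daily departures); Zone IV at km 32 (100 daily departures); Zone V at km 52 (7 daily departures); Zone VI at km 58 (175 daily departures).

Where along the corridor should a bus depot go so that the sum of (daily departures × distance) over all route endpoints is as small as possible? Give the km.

x = 24

For a sum of weighted absolute distances on a line, the optimum is the weighted median (not the mean). Total weight W = 642; half-weight = 321.
Sort by position and accumulate weight:
  km 14 (Zone I, w=80) → cum 80
  km 23 (Zone II, w=200) → cum 280
  km 24 (Zone III, w=80) → cum 360  ≥ 321 → median here
  km 32 (Zone IV, w=100) → cum 460
  km 52 (Zone V, w=7) → cum 467
  km 58 (Zone VI, w=175) → cum 642
Optimal location: km 24.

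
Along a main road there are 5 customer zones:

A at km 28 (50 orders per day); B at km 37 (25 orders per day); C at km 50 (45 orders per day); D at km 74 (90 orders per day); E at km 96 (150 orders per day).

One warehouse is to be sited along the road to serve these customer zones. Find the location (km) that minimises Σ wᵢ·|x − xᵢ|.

x = 74

For a sum of weighted absolute distances on a line, the optimum is the weighted median (not the mean). Total weight W = 360; half-weight = 180.
Sort by position and accumulate weight:
  km 28 (A, w=50) → cum 50
  km 37 (B, w=25) → cum 75
  km 50 (C, w=45) → cum 120
  km 74 (D, w=90) → cum 210  ≥ 180 → median here
  km 96 (E, w=150) → cum 360
Optimal location: km 74.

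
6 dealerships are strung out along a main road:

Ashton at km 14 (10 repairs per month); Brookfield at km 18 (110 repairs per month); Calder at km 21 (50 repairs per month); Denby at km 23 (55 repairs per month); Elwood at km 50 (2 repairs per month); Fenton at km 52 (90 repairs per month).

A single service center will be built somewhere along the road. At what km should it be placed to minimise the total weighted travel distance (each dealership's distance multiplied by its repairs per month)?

For a sum of weighted absolute distances on a line, the optimum is the weighted median (not the mean). Total weight W = 317; half-weight = 158.5.
Sort by position and accumulate weight:
  km 14 (Ashton, w=10) → cum 10
  km 18 (Brookfield, w=110) → cum 120
  km 21 (Calder, w=50) → cum 170  ≥ 158.5 → median here
  km 23 (Denby, w=55) → cum 225
  km 50 (Elwood, w=2) → cum 227
  km 52 (Fenton, w=90) → cum 317
Optimal location: km 21.

x = 21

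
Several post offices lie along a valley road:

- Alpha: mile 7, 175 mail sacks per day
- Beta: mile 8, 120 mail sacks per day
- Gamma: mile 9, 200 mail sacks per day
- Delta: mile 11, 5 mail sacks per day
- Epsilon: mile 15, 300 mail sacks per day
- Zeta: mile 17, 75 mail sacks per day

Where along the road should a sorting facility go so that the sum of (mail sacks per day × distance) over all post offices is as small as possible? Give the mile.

x = 9

For a sum of weighted absolute distances on a line, the optimum is the weighted median (not the mean). Total weight W = 875; half-weight = 437.5.
Sort by position and accumulate weight:
  mile 7 (Alpha, w=175) → cum 175
  mile 8 (Beta, w=120) → cum 295
  mile 9 (Gamma, w=200) → cum 495  ≥ 437.5 → median here
  mile 11 (Delta, w=5) → cum 500
  mile 15 (Epsilon, w=300) → cum 800
  mile 17 (Zeta, w=75) → cum 875
Optimal location: mile 9.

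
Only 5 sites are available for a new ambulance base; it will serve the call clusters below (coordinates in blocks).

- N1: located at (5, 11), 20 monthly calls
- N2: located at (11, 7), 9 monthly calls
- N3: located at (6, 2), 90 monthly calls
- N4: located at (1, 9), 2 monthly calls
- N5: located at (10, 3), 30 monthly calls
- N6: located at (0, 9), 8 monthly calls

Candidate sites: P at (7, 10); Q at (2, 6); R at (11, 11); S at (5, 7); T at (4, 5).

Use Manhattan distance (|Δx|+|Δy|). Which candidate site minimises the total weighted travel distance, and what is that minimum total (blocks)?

T, total 989 blocks

Total weighted distance at each candidate:
  P (7, 10): total = 1311
  Q (2, 6): total = 1348
  R (11, 11): total = 1814
  S (5, 7): total = 1012
  T (4, 5): total = 989
Minimum is at T with total 989 blocks.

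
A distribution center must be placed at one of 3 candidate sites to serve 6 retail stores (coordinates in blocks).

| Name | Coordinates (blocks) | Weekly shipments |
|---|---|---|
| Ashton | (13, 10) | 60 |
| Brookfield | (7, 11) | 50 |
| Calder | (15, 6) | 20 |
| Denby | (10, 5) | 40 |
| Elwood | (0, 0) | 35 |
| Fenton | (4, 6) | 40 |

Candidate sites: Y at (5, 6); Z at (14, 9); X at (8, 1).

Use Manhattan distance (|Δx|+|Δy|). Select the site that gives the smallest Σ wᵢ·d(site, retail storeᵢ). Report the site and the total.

Y, total 1935 blocks

Total weighted distance at each candidate:
  Y (5, 6): total = 1935
  Z (14, 9): total = 2295
  X (8, 1): total = 2545
Minimum is at Y with total 1935 blocks.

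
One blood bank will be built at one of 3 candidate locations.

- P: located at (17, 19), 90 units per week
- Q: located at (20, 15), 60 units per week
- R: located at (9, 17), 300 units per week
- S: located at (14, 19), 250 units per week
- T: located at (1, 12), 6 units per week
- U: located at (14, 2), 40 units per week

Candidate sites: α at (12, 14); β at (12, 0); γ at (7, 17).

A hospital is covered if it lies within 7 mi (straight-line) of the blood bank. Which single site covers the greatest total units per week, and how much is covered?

α, covering 550

Coverage radius r = 7 mi; a point is covered iff (Δx)²+(Δy)² ≤ 7² = 49.
  α (12, 14): covers {R, S} → 550
  β (12, 0): covers {U} → 40
  γ (7, 17): covers {R} → 300
Maximum coverage at α: 550 units per week.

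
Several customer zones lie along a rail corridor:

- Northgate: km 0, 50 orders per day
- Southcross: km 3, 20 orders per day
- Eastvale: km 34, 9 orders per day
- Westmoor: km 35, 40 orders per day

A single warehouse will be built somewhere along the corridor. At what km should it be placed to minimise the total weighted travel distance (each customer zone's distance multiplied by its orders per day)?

For a sum of weighted absolute distances on a line, the optimum is the weighted median (not the mean). Total weight W = 119; half-weight = 59.5.
Sort by position and accumulate weight:
  km 0 (Northgate, w=50) → cum 50
  km 3 (Southcross, w=20) → cum 70  ≥ 59.5 → median here
  km 34 (Eastvale, w=9) → cum 79
  km 35 (Westmoor, w=40) → cum 119
Optimal location: km 3.

x = 3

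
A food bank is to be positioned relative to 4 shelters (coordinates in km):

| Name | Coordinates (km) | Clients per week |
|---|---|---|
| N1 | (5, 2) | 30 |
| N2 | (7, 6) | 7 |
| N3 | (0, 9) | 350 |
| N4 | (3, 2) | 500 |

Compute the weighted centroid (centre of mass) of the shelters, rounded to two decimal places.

The minimiser of Σwᵢ‖p−pᵢ‖² is the weighted centroid p* = (Σwᵢpᵢ)/(Σwᵢ).
Σwᵢ = 887.
Σwᵢxᵢ = 30·5 + 7·7 + 350·0 + 500·3 = 1699.
Σwᵢyᵢ = 30·2 + 7·6 + 350·9 + 500·2 = 4252.
x* = 1699/887 = 1.92, y* = 4252/887 = 4.79.

(1.92, 4.79)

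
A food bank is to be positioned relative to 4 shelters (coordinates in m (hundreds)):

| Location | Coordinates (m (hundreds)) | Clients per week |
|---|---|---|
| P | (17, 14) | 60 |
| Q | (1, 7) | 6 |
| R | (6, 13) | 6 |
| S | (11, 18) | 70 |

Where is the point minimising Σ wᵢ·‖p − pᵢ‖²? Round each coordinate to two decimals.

The minimiser of Σwᵢ‖p−pᵢ‖² is the weighted centroid p* = (Σwᵢpᵢ)/(Σwᵢ).
Σwᵢ = 142.
Σwᵢxᵢ = 60·17 + 6·1 + 6·6 + 70·11 = 1832.
Σwᵢyᵢ = 60·14 + 6·7 + 6·13 + 70·18 = 2220.
x* = 1832/142 = 12.90, y* = 2220/142 = 15.63.

(12.90, 15.63)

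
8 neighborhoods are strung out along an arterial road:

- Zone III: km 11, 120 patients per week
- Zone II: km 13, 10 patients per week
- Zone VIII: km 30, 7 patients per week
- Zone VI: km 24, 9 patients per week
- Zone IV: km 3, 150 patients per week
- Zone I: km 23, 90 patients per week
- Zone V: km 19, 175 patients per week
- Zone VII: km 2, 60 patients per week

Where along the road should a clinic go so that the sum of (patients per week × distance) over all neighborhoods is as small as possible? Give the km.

For a sum of weighted absolute distances on a line, the optimum is the weighted median (not the mean). Total weight W = 621; half-weight = 310.5.
Sort by position and accumulate weight:
  km 2 (Zone VII, w=60) → cum 60
  km 3 (Zone IV, w=150) → cum 210
  km 11 (Zone III, w=120) → cum 330  ≥ 310.5 → median here
  km 13 (Zone II, w=10) → cum 340
  km 19 (Zone V, w=175) → cum 515
  km 23 (Zone I, w=90) → cum 605
  km 24 (Zone VI, w=9) → cum 614
  km 30 (Zone VIII, w=7) → cum 621
Optimal location: km 11.

x = 11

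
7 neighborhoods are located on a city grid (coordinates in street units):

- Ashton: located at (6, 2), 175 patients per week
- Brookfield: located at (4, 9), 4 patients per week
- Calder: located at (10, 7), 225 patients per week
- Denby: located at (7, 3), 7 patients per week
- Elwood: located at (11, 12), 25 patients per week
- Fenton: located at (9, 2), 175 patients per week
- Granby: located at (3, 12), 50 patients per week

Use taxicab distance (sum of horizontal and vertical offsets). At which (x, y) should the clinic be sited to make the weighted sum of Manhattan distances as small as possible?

(9, 2)

Manhattan distance separates: Σwᵢ(|x−xᵢ|+|y−yᵢ|) = Σwᵢ|x−xᵢ| + Σwᵢ|y−yᵢ|, so x and y are optimised independently as 1-D weighted medians.
Total weight W = 661; half = 330.5.
x-coordinate, sorted with cumulative weight:
  x=3 (Granby, w=50) cum 50
  x=4 (Brookfield, w=4) cum 54
  x=6 (Ashton, w=175) cum 229
  x=7 (Denby, w=7) cum 236
  x=9 (Fenton, w=175) cum 411  ← median
  x=10 (Calder, w=225) cum 636
  x=11 (Elwood, w=25) cum 661
⇒ x* = 9
y-coordinate, sorted with cumulative weight:
  y=2 (Ashton, w=175) cum 175
  y=2 (Fenton, w=175) cum 350  ← median
  y=3 (Denby, w=7) cum 357
  y=7 (Calder, w=225) cum 582
  y=9 (Brookfield, w=4) cum 586
  y=12 (Elwood, w=25) cum 611
  y=12 (Granby, w=50) cum 661
⇒ y* = 2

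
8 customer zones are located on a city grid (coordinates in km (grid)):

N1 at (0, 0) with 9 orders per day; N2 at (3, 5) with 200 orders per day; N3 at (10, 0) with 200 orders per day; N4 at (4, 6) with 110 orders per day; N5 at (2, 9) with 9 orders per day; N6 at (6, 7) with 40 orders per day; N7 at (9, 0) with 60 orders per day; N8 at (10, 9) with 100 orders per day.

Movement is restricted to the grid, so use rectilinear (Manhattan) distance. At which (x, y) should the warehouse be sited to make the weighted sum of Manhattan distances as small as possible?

Manhattan distance separates: Σwᵢ(|x−xᵢ|+|y−yᵢ|) = Σwᵢ|x−xᵢ| + Σwᵢ|y−yᵢ|, so x and y are optimised independently as 1-D weighted medians.
Total weight W = 728; half = 364.
x-coordinate, sorted with cumulative weight:
  x=0 (N1, w=9) cum 9
  x=2 (N5, w=9) cum 18
  x=3 (N2, w=200) cum 218
  x=4 (N4, w=110) cum 328
  x=6 (N6, w=40) cum 368  ← median
  x=9 (N7, w=60) cum 428
  x=10 (N3, w=200) cum 628
  x=10 (N8, w=100) cum 728
⇒ x* = 6
y-coordinate, sorted with cumulative weight:
  y=0 (N1, w=9) cum 9
  y=0 (N3, w=200) cum 209
  y=0 (N7, w=60) cum 269
  y=5 (N2, w=200) cum 469  ← median
  y=6 (N4, w=110) cum 579
  y=7 (N6, w=40) cum 619
  y=9 (N5, w=9) cum 628
  y=9 (N8, w=100) cum 728
⇒ y* = 5

(6, 5)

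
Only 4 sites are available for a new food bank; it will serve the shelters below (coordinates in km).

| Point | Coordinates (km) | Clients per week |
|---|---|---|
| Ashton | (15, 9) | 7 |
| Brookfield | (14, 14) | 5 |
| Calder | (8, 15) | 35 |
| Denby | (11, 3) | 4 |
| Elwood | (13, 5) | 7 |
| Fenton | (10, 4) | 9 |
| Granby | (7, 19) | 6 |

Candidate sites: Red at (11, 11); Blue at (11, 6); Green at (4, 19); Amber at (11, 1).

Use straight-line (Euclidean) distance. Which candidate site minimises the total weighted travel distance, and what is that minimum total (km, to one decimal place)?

Total weighted distance at each candidate:
  Red (11, 11): total = 421.1
  Blue (11, 6): total = 539.1
  Green (4, 19): total = 707.7
  Amber (11, 1): total = 808.8
Minimum is at Red with total 421.1 km.

Red, total 421.1 km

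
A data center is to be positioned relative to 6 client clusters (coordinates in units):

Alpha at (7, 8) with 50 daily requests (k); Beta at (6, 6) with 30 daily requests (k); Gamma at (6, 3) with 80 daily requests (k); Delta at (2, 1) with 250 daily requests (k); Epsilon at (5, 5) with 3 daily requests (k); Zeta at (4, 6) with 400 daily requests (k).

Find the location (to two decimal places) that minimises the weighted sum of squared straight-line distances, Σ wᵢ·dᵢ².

The minimiser of Σwᵢ‖p−pᵢ‖² is the weighted centroid p* = (Σwᵢpᵢ)/(Σwᵢ).
Σwᵢ = 813.
Σwᵢxᵢ = 50·7 + 30·6 + 80·6 + 250·2 + 3·5 + 400·4 = 3125.
Σwᵢyᵢ = 50·8 + 30·6 + 80·3 + 250·1 + 3·5 + 400·6 = 3485.
x* = 3125/813 = 3.84, y* = 3485/813 = 4.29.

(3.84, 4.29)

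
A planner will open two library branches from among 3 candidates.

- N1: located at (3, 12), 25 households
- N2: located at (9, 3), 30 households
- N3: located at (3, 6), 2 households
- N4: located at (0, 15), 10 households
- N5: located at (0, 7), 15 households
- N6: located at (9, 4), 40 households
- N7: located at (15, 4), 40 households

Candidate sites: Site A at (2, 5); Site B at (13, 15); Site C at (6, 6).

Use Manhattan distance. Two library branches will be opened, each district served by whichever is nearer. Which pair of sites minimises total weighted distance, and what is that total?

Evaluate every pair (each demand assigned to the nearer of the two):
  {Site A, Site C}: total = 1204
  {Site B, Site C}: total = 1286
  {Site A, Site B}: total = 1494
Best pair: {Site A, Site C} with total 1204.

{Site A, Site C}, total 1204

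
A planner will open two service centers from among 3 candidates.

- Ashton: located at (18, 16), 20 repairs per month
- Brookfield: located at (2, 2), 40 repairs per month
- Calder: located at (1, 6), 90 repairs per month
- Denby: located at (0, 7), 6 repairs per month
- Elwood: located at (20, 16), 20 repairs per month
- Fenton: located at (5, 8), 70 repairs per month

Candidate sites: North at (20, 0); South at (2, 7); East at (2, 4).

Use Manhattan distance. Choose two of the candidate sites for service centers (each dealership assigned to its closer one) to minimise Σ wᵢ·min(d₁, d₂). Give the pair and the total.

Evaluate every pair (each demand assigned to the nearer of the two):
  {North, South}: total = 1352
  {North, East}: total = 1550
  {South, East}: total = 1592
Best pair: {North, South} with total 1352.

{North, South}, total 1352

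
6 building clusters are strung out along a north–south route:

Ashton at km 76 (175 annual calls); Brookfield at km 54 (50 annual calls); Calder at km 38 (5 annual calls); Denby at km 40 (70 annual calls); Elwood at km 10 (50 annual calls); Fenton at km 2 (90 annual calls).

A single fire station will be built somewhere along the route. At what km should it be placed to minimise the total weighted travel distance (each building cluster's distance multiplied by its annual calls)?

For a sum of weighted absolute distances on a line, the optimum is the weighted median (not the mean). Total weight W = 440; half-weight = 220.
Sort by position and accumulate weight:
  km 2 (Fenton, w=90) → cum 90
  km 10 (Elwood, w=50) → cum 140
  km 38 (Calder, w=5) → cum 145
  km 40 (Denby, w=70) → cum 215
  km 54 (Brookfield, w=50) → cum 265  ≥ 220 → median here
  km 76 (Ashton, w=175) → cum 440
Optimal location: km 54.

x = 54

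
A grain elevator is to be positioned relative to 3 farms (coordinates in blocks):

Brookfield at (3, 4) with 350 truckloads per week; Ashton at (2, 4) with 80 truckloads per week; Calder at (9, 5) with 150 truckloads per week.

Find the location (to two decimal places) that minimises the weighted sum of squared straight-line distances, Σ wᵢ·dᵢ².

(4.41, 4.26)

The minimiser of Σwᵢ‖p−pᵢ‖² is the weighted centroid p* = (Σwᵢpᵢ)/(Σwᵢ).
Σwᵢ = 580.
Σwᵢxᵢ = 350·3 + 80·2 + 150·9 = 2560.
Σwᵢyᵢ = 350·4 + 80·4 + 150·5 = 2470.
x* = 2560/580 = 4.41, y* = 2470/580 = 4.26.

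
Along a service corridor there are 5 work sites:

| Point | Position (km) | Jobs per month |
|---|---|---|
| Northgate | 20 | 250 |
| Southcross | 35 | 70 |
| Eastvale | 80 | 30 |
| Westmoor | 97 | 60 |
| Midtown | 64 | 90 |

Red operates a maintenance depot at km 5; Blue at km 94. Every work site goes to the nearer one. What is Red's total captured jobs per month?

320

The indifferent point is the midpoint (5+94)/2 = 49.5; work sites left of it (closer to Red at 5) go to Red, those right go to Blue.
  Northgate at 20 (w=250) → Red
  Southcross at 35 (w=70) → Red
  Midtown at 64 (w=90) → Blue
  Eastvale at 80 (w=30) → Blue
  Westmoor at 97 (w=60) → Blue
Red captures 320; Blue captures 180.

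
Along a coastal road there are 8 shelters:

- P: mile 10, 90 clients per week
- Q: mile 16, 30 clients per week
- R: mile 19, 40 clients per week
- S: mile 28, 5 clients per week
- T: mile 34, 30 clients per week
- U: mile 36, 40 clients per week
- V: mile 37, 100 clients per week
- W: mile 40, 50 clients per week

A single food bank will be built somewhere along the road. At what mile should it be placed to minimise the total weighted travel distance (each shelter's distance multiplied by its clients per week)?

x = 34

For a sum of weighted absolute distances on a line, the optimum is the weighted median (not the mean). Total weight W = 385; half-weight = 192.5.
Sort by position and accumulate weight:
  mile 10 (P, w=90) → cum 90
  mile 16 (Q, w=30) → cum 120
  mile 19 (R, w=40) → cum 160
  mile 28 (S, w=5) → cum 165
  mile 34 (T, w=30) → cum 195  ≥ 192.5 → median here
  mile 36 (U, w=40) → cum 235
  mile 37 (V, w=100) → cum 335
  mile 40 (W, w=50) → cum 385
Optimal location: mile 34.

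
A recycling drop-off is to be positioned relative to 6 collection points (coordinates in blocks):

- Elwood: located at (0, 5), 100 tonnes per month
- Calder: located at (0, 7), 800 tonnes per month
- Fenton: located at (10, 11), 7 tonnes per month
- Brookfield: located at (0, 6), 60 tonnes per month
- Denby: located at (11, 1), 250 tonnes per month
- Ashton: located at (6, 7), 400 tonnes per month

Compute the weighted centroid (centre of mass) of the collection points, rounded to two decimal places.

(3.23, 5.93)

The minimiser of Σwᵢ‖p−pᵢ‖² is the weighted centroid p* = (Σwᵢpᵢ)/(Σwᵢ).
Σwᵢ = 1617.
Σwᵢxᵢ = 100·0 + 800·0 + 7·10 + 60·0 + 250·11 + 400·6 = 5220.
Σwᵢyᵢ = 100·5 + 800·7 + 7·11 + 60·6 + 250·1 + 400·7 = 9587.
x* = 5220/1617 = 3.23, y* = 9587/1617 = 5.93.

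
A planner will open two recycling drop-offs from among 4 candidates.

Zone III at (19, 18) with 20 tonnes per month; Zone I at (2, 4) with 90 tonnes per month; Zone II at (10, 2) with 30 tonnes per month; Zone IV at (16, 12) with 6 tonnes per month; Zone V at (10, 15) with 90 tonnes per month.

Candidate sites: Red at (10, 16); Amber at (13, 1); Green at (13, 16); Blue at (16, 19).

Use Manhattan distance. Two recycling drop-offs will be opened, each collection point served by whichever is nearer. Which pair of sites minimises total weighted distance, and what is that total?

{Red, Amber}, total 1750

Evaluate every pair (each demand assigned to the nearer of the two):
  {Red, Amber}: total = 1750
  {Amber, Green}: total = 1942
  {Amber, Blue}: total = 2402
  {Red, Blue}: total = 2432
  {Red, Green}: total = 2512
  {Green, Blue}: total = 3062
Best pair: {Red, Amber} with total 1750.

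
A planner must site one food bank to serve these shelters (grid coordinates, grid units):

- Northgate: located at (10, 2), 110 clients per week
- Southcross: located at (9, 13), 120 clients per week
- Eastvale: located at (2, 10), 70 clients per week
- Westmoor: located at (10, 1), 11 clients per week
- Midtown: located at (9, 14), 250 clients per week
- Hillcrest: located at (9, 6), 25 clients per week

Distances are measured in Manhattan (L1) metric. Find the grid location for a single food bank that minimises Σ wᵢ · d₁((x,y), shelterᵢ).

(9, 13)

Manhattan distance separates: Σwᵢ(|x−xᵢ|+|y−yᵢ|) = Σwᵢ|x−xᵢ| + Σwᵢ|y−yᵢ|, so x and y are optimised independently as 1-D weighted medians.
Total weight W = 586; half = 293.
x-coordinate, sorted with cumulative weight:
  x=2 (Eastvale, w=70) cum 70
  x=9 (Southcross, w=120) cum 190
  x=9 (Midtown, w=250) cum 440  ← median
  x=9 (Hillcrest, w=25) cum 465
  x=10 (Northgate, w=110) cum 575
  x=10 (Westmoor, w=11) cum 586
⇒ x* = 9
y-coordinate, sorted with cumulative weight:
  y=1 (Westmoor, w=11) cum 11
  y=2 (Northgate, w=110) cum 121
  y=6 (Hillcrest, w=25) cum 146
  y=10 (Eastvale, w=70) cum 216
  y=13 (Southcross, w=120) cum 336  ← median
  y=14 (Midtown, w=250) cum 586
⇒ y* = 13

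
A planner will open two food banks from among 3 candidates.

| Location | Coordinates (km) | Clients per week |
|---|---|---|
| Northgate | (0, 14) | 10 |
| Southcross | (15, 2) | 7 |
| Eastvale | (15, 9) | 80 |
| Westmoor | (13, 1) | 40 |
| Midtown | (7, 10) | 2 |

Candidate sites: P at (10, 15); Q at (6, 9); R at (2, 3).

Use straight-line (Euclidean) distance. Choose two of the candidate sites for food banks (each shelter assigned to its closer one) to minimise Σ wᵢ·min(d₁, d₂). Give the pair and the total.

{P, Q}, total 1210.8

Evaluate every pair (each demand assigned to the nearer of the two):
  {P, Q}: total = 1210.8
  {P, R}: total = 1275.5
  {Q, R}: total = 1305.9
Best pair: {P, Q} with total 1210.8.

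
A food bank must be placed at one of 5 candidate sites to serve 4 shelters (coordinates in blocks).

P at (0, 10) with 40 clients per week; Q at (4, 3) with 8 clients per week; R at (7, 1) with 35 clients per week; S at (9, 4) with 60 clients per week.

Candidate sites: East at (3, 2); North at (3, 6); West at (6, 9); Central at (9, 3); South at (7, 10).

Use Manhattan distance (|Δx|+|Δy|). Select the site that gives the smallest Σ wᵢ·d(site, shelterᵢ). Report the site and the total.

Central, total 880 blocks

Total weighted distance at each candidate:
  East (3, 2): total = 1111
  North (3, 6): total = 1107
  West (6, 9): total = 1139
  Central (9, 3): total = 880
  South (7, 10): total = 1155
Minimum is at Central with total 880 blocks.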